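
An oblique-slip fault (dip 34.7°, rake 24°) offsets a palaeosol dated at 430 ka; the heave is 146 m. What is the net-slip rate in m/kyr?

dip-slip = heave / cos(dip) = 146 / cos(34.7°) = 177.6 m
net slip = dip-slip / sin(rake) = 177.6 / sin(24°) = 436.6 m
rate = 436.6 m / 430 ka = 0.00102 m/yr = 1.02 m/kyr

1.02 m/kyr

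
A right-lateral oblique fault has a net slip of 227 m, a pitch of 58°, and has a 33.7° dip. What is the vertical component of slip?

107 m

dip-slip = net slip × sin(rake) = 227 m × sin(58°) = 192.5 m
throw = dip-slip × sin(dip) = 192.5 × sin(33.7°) = 107 m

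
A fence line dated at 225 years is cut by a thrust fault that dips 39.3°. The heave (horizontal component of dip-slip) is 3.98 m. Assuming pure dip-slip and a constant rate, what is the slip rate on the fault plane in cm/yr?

2.29 cm/yr

dip-slip = heave / cos(dip) = 3.98 m / cos(39.3°) = 5.143 m
rate = 5.143 m / 225 years = 0.0229 m/yr = 2.29 cm/yr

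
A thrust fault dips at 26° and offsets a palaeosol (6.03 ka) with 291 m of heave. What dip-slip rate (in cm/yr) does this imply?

5.37 cm/yr

dip-slip = heave / cos(dip) = 291 m / cos(26°) = 323.8 m
rate = 323.8 m / 6.03 ka = 0.0537 m/yr = 5.37 cm/yr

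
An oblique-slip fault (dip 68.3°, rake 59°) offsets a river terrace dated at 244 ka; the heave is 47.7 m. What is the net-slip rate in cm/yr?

dip-slip = heave / cos(dip) = 47.7 / cos(68.3°) = 129 m
net slip = dip-slip / sin(rake) = 129 / sin(59°) = 150.5 m
rate = 150.5 m / 244 ka = 0.000617 m/yr = 0.0617 cm/yr

0.0617 cm/yr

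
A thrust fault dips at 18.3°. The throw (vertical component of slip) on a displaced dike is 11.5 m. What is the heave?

34.8 m

heave = throw / tan(dip) = 11.5 / tan(18.3°) = 34.8 m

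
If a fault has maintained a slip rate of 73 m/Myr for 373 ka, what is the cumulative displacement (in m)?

slip = rate × time = 73 m/Myr × 373 ka = 27.2 m

27.2 m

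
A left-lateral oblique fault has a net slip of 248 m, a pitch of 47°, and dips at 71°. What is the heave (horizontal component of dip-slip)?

dip-slip = net slip × sin(rake) = 248 m × sin(47°) = 181.4 m
heave = dip-slip × cos(dip) = 181.4 × cos(71°) = 59.1 m

59.1 m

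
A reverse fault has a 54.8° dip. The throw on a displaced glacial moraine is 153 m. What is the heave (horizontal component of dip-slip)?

108 m

heave = throw / tan(dip) = 153 / tan(54.8°) = 108 m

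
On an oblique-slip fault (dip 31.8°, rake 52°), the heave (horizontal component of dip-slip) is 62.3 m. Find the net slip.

93 m

dip-slip = heave / cos(dip) = 62.3 / cos(31.8°) = 73.30 m
net slip = dip-slip / sin(rake) = 73.30 / sin(52°) = 93 m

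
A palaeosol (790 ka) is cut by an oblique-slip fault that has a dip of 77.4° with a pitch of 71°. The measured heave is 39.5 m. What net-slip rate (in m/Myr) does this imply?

242 m/Myr

dip-slip = heave / cos(dip) = 39.5 / cos(77.4°) = 181.1 m
net slip = dip-slip / sin(rake) = 181.1 / sin(71°) = 191.5 m
rate = 191.5 m / 790 ka = 0.000242 m/yr = 242 m/Myr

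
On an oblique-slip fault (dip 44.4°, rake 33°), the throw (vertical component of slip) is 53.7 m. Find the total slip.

141 m

dip-slip = throw / sin(dip) = 53.7 / sin(44.4°) = 76.75 m
net slip = dip-slip / sin(rake) = 76.75 / sin(33°) = 141 m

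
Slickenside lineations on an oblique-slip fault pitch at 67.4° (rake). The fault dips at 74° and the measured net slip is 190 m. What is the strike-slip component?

73 m

strike-slip = net slip × cos(rake) = 190 m × cos(67.4°) = 73 m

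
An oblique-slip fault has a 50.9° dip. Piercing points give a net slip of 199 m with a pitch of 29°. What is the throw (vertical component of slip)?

dip-slip = net slip × sin(rake) = 199 m × sin(29°) = 96.48 m
throw = dip-slip × sin(dip) = 96.48 × sin(50.9°) = 74.9 m

74.9 m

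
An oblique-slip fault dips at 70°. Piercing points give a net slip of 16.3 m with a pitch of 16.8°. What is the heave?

1.61 m

dip-slip = net slip × sin(rake) = 16.3 m × sin(16.8°) = 4.711 m
heave = dip-slip × cos(dip) = 4.711 × cos(70°) = 1.61 m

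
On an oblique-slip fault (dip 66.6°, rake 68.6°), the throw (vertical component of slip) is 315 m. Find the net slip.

dip-slip = throw / sin(dip) = 315 / sin(66.6°) = 343.2 m
net slip = dip-slip / sin(rake) = 343.2 / sin(68.6°) = 369 m

369 m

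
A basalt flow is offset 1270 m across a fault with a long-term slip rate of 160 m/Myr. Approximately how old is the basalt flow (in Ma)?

7.94 Ma

age = offset / rate = 1270 m / (160 m/Myr) = 7.94e+06 yr = 7.94 Ma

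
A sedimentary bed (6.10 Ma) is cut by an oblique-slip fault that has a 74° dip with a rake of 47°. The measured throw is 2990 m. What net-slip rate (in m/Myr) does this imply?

697 m/Myr

dip-slip = throw / sin(dip) = 2990 / sin(74°) = 3110 m
net slip = dip-slip / sin(rake) = 3110 / sin(47°) = 4253 m
rate = 4253 m / 6.10 Ma = 0.000697 m/yr = 697 m/Myr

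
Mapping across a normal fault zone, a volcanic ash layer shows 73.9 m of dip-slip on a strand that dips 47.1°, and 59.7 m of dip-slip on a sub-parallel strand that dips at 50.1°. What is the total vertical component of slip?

throw_A = 73.9 × sin(47.1°) = 54.13 m
throw_B = 59.7 × sin(50.1°) = 45.80 m
total = 54.13 + 45.80 = 99.9 m

99.9 m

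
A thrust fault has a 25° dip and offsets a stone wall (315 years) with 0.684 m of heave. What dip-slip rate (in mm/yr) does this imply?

dip-slip = heave / cos(dip) = 0.684 m / cos(25°) = 0.7547 m
rate = 0.7547 m / 315 years = 0.00240 m/yr = 2.40 mm/yr

2.40 mm/yr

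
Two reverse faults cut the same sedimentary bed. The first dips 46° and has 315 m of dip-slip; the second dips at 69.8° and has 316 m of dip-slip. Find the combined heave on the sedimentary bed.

heave_A = 315 × cos(46°) = 218.8 m
heave_B = 316 × cos(69.8°) = 109.1 m
total = 218.8 + 109.1 = 328 m

328 m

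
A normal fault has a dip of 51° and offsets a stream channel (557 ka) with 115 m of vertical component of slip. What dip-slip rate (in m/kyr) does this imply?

dip-slip = throw / sin(dip) = 115 m / sin(51°) = 148 m
rate = 148 m / 557 ka = 0.000266 m/yr = 0.266 m/kyr

0.266 m/kyr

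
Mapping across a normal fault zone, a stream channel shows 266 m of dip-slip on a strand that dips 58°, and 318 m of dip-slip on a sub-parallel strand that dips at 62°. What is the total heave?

heave_A = 266 × cos(58°) = 141 m
heave_B = 318 × cos(62°) = 149.3 m
total = 141 + 149.3 = 290 m

290 m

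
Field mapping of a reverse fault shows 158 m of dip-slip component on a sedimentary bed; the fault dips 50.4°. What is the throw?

122 m

throw = dip-slip × sin(dip) = 158 m × sin(50.4°) = 122 m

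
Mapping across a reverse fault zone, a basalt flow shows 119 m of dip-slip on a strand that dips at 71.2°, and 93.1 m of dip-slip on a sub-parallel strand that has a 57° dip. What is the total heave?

89.1 m

heave_A = 119 × cos(71.2°) = 38.35 m
heave_B = 93.1 × cos(57°) = 50.71 m
total = 38.35 + 50.71 = 89.1 m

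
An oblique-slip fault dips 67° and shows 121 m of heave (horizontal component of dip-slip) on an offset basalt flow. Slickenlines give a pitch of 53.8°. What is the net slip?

dip-slip = heave / cos(dip) = 121 / cos(67°) = 309.7 m
net slip = dip-slip / sin(rake) = 309.7 / sin(53.8°) = 384 m

384 m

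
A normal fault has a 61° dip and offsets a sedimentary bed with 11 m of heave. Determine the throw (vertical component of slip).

19.8 m

throw = heave × tan(dip) = 11 × tan(61°) = 19.8 m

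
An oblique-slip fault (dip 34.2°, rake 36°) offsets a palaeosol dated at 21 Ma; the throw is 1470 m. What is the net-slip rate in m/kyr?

0.212 m/kyr

dip-slip = throw / sin(dip) = 1470 / sin(34.2°) = 2615 m
net slip = dip-slip / sin(rake) = 2615 / sin(36°) = 4449 m
rate = 4449 m / 21 Ma = 0.000212 m/yr = 0.212 m/kyr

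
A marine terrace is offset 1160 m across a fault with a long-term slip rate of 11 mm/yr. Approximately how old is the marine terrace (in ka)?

105 ka

age = offset / rate = 1160 m / (11 mm/yr) = 105000 yr = 105 ka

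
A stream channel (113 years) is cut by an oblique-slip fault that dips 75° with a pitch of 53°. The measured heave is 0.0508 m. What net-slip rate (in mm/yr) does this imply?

2.17 mm/yr

dip-slip = heave / cos(dip) = 0.0508 / cos(75°) = 0.1963 m
net slip = dip-slip / sin(rake) = 0.1963 / sin(53°) = 0.2458 m
rate = 0.2458 m / 113 years = 0.00217 m/yr = 2.17 mm/yr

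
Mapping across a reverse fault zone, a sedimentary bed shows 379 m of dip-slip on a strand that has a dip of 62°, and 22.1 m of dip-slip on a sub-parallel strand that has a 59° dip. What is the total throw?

354 m

throw_A = 379 × sin(62°) = 334.6 m
throw_B = 22.1 × sin(59°) = 18.94 m
total = 334.6 + 18.94 = 354 m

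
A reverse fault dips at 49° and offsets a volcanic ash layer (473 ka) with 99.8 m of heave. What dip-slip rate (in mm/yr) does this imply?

0.322 mm/yr

dip-slip = heave / cos(dip) = 99.8 m / cos(49°) = 152.1 m
rate = 152.1 m / 473 ka = 0.000322 m/yr = 0.322 mm/yr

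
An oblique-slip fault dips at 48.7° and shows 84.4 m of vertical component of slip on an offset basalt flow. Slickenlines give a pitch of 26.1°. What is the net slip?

dip-slip = throw / sin(dip) = 84.4 / sin(48.7°) = 112.3 m
net slip = dip-slip / sin(rake) = 112.3 / sin(26.1°) = 255 m

255 m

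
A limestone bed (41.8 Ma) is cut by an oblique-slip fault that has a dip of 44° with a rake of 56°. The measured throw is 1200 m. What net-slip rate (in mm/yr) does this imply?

0.0498 mm/yr

dip-slip = throw / sin(dip) = 1200 / sin(44°) = 1727 m
net slip = dip-slip / sin(rake) = 1727 / sin(56°) = 2084 m
rate = 2084 m / 41.8 Ma = 0.0000498 m/yr = 0.0498 mm/yr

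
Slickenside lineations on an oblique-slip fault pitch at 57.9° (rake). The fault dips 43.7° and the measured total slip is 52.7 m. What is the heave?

32.3 m

dip-slip = net slip × sin(rake) = 52.7 m × sin(57.9°) = 44.64 m
heave = dip-slip × cos(dip) = 44.64 × cos(43.7°) = 32.3 m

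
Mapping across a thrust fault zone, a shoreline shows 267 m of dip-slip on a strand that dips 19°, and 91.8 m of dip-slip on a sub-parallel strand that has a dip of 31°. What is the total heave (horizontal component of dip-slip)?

331 m

heave_A = 267 × cos(19°) = 252.5 m
heave_B = 91.8 × cos(31°) = 78.69 m
total = 252.5 + 78.69 = 331 m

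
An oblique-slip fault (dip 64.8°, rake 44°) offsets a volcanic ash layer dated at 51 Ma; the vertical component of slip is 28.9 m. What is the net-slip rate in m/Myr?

0.902 m/Myr

dip-slip = throw / sin(dip) = 28.9 / sin(64.8°) = 31.94 m
net slip = dip-slip / sin(rake) = 31.94 / sin(44°) = 45.98 m
rate = 45.98 m / 51 Ma = 0.000000902 m/yr = 0.902 m/Myr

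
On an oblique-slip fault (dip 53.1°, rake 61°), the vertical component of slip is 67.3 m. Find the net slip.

dip-slip = throw / sin(dip) = 67.3 / sin(53.1°) = 84.16 m
net slip = dip-slip / sin(rake) = 84.16 / sin(61°) = 96.2 m

96.2 m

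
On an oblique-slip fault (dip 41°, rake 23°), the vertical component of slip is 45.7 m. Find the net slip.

dip-slip = throw / sin(dip) = 45.7 / sin(41°) = 69.66 m
net slip = dip-slip / sin(rake) = 69.66 / sin(23°) = 178 m

178 m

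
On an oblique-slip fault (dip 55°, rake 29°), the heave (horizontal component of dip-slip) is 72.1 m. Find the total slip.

dip-slip = heave / cos(dip) = 72.1 / cos(55°) = 125.7 m
net slip = dip-slip / sin(rake) = 125.7 / sin(29°) = 259 m

259 m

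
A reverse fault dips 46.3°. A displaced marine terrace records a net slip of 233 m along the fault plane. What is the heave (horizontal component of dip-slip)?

161 m

heave = dip-slip × cos(dip) = 233 m × cos(46.3°) = 161 m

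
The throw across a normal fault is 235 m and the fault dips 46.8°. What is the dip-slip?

322 m

dip-slip = throw / sin(dip) = 235 / sin(46.8°) = 322 m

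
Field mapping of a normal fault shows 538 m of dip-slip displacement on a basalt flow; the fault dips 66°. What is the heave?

219 m

heave = dip-slip × cos(dip) = 538 m × cos(66°) = 219 m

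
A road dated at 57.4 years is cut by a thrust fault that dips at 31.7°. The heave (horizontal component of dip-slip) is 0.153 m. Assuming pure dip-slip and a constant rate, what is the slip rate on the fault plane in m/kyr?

dip-slip = heave / cos(dip) = 0.153 m / cos(31.7°) = 0.1798 m
rate = 0.1798 m / 57.4 years = 0.00313 m/yr = 3.13 m/kyr

3.13 m/kyr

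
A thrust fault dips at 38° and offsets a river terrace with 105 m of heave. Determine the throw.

82 m

throw = heave × tan(dip) = 105 × tan(38°) = 82 m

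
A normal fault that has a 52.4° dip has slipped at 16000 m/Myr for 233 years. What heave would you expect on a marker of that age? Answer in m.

2.27 m

dip-slip = rate × time = 16000 m/Myr × 233 years = 3.728 m
heave = dip-slip × cos(dip) = 3.728 × cos(52.4°) = 2.27 m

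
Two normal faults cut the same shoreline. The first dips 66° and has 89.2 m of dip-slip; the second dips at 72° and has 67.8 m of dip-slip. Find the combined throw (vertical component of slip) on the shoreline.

146 m

throw_A = 89.2 × sin(66°) = 81.49 m
throw_B = 67.8 × sin(72°) = 64.48 m
total = 81.49 + 64.48 = 146 m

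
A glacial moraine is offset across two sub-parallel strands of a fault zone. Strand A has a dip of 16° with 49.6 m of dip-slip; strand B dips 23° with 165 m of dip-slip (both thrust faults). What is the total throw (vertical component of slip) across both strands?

throw_A = 49.6 × sin(16°) = 13.67 m
throw_B = 165 × sin(23°) = 64.47 m
total = 13.67 + 64.47 = 78.1 m

78.1 m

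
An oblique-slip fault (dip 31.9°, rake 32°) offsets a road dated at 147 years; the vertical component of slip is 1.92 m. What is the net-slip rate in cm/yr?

dip-slip = throw / sin(dip) = 1.92 / sin(31.9°) = 3.633 m
net slip = dip-slip / sin(rake) = 3.633 / sin(32°) = 6.856 m
rate = 6.856 m / 147 years = 0.0466 m/yr = 4.66 cm/yr

4.66 cm/yr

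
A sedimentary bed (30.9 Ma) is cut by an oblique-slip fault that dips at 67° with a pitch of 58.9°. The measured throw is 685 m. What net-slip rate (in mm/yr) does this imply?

0.0281 mm/yr

dip-slip = throw / sin(dip) = 685 / sin(67°) = 744.2 m
net slip = dip-slip / sin(rake) = 744.2 / sin(58.9°) = 869.1 m
rate = 869.1 m / 30.9 Ma = 0.0000281 m/yr = 0.0281 mm/yr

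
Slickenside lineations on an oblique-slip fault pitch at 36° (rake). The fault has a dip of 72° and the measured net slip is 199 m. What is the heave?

36.1 m

dip-slip = net slip × sin(rake) = 199 m × sin(36°) = 117 m
heave = dip-slip × cos(dip) = 117 × cos(72°) = 36.1 m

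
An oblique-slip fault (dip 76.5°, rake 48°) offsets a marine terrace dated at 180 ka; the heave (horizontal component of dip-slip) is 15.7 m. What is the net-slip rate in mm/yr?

0.503 mm/yr

dip-slip = heave / cos(dip) = 15.7 / cos(76.5°) = 67.25 m
net slip = dip-slip / sin(rake) = 67.25 / sin(48°) = 90.50 m
rate = 90.50 m / 180 ka = 0.000503 m/yr = 0.503 mm/yr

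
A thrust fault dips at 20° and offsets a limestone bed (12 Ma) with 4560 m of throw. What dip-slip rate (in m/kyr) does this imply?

dip-slip = throw / sin(dip) = 4560 m / sin(20°) = 13330 m
rate = 13330 m / 12 Ma = 0.00111 m/yr = 1.11 m/kyr

1.11 m/kyr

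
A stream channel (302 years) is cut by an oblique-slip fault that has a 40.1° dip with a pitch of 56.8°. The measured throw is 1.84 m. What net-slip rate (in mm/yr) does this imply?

dip-slip = throw / sin(dip) = 1.84 / sin(40.1°) = 2.857 m
net slip = dip-slip / sin(rake) = 2.857 / sin(56.8°) = 3.414 m
rate = 3.414 m / 302 years = 0.0113 m/yr = 11.3 mm/yr

11.3 mm/yr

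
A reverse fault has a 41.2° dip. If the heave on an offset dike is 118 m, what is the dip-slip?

dip-slip = heave / cos(dip) = 118 / cos(41.2°) = 157 m

157 m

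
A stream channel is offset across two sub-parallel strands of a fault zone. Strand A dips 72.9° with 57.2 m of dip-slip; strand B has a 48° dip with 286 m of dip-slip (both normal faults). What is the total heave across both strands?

heave_A = 57.2 × cos(72.9°) = 16.82 m
heave_B = 286 × cos(48°) = 191.4 m
total = 16.82 + 191.4 = 208 m

208 m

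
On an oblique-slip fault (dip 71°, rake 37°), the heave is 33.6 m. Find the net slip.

dip-slip = heave / cos(dip) = 33.6 / cos(71°) = 103.2 m
net slip = dip-slip / sin(rake) = 103.2 / sin(37°) = 171 m

171 m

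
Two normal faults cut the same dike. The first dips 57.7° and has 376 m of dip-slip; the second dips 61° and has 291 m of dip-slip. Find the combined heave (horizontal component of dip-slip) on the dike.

342 m

heave_A = 376 × cos(57.7°) = 200.9 m
heave_B = 291 × cos(61°) = 141.1 m
total = 200.9 + 141.1 = 342 m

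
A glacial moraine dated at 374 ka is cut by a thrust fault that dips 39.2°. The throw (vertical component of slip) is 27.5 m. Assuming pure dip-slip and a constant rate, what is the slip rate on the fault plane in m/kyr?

dip-slip = throw / sin(dip) = 27.5 m / sin(39.2°) = 43.51 m
rate = 43.51 m / 374 ka = 0.000116 m/yr = 0.116 m/kyr

0.116 m/kyr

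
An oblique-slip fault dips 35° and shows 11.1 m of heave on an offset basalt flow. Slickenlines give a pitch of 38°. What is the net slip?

22 m

dip-slip = heave / cos(dip) = 11.1 / cos(35°) = 13.55 m
net slip = dip-slip / sin(rake) = 13.55 / sin(38°) = 22 m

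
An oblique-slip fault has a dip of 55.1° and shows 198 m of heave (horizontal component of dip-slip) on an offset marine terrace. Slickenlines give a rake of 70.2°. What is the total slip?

dip-slip = heave / cos(dip) = 198 / cos(55.1°) = 346.1 m
net slip = dip-slip / sin(rake) = 346.1 / sin(70.2°) = 368 m

368 m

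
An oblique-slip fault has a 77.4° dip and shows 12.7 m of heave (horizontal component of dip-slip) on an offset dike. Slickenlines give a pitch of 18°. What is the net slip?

dip-slip = heave / cos(dip) = 12.7 / cos(77.4°) = 58.22 m
net slip = dip-slip / sin(rake) = 58.22 / sin(18°) = 188 m

188 m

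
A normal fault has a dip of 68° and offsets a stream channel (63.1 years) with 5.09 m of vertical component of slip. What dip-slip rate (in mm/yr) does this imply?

87 mm/yr

dip-slip = throw / sin(dip) = 5.09 m / sin(68°) = 5.490 m
rate = 5.490 m / 63.1 years = 0.0870 m/yr = 87 mm/yr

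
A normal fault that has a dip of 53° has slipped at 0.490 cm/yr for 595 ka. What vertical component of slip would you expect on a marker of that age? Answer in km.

2.33 km

dip-slip = rate × time = 0.490 cm/yr × 595 ka = 2916 m
throw = dip-slip × sin(dip) = 2916 × sin(53°) = 2330 m = 2.33 km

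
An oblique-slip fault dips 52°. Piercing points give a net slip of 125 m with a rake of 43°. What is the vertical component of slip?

67.2 m

dip-slip = net slip × sin(rake) = 125 m × sin(43°) = 85.25 m
throw = dip-slip × sin(dip) = 85.25 × sin(52°) = 67.2 m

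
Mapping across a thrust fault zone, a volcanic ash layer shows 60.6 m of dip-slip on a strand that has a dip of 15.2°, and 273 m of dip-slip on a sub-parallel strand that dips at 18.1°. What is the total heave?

heave_A = 60.6 × cos(15.2°) = 58.48 m
heave_B = 273 × cos(18.1°) = 259.5 m
total = 58.48 + 259.5 = 318 m

318 m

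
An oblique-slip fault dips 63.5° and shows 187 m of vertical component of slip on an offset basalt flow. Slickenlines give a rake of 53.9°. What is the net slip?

dip-slip = throw / sin(dip) = 187 / sin(63.5°) = 209 m
net slip = dip-slip / sin(rake) = 209 / sin(53.9°) = 259 m

259 m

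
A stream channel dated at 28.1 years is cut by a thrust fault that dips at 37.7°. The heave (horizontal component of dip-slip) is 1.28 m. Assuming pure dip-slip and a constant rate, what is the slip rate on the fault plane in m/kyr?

dip-slip = heave / cos(dip) = 1.28 m / cos(37.7°) = 1.618 m
rate = 1.618 m / 28.1 years = 0.0576 m/yr = 57.6 m/kyr

57.6 m/kyr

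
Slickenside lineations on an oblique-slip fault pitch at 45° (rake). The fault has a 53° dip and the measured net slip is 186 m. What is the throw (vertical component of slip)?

dip-slip = net slip × sin(rake) = 186 m × sin(45°) = 131.5 m
throw = dip-slip × sin(dip) = 131.5 × sin(53°) = 105 m

105 m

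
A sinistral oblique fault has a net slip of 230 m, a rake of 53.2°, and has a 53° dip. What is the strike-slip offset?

138 m

strike-slip = net slip × cos(rake) = 230 m × cos(53.2°) = 138 m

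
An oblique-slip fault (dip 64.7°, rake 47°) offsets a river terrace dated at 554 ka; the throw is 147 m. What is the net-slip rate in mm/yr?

0.401 mm/yr

dip-slip = throw / sin(dip) = 147 / sin(64.7°) = 162.6 m
net slip = dip-slip / sin(rake) = 162.6 / sin(47°) = 222.3 m
rate = 222.3 m / 554 ka = 0.000401 m/yr = 0.401 mm/yr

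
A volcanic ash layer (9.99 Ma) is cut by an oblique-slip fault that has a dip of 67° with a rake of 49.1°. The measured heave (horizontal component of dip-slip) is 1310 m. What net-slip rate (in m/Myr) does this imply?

dip-slip = heave / cos(dip) = 1310 / cos(67°) = 3353 m
net slip = dip-slip / sin(rake) = 3353 / sin(49.1°) = 4436 m
rate = 4436 m / 9.99 Ma = 0.000444 m/yr = 444 m/Myr

444 m/Myr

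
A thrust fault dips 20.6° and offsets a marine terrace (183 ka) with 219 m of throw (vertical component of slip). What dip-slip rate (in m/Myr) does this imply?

dip-slip = throw / sin(dip) = 219 m / sin(20.6°) = 622.4 m
rate = 622.4 m / 183 ka = 0.00340 m/yr = 3400 m/Myr

3400 m/Myr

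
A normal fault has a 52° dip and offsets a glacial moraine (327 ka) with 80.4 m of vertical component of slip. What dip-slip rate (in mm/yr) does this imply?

dip-slip = throw / sin(dip) = 80.4 m / sin(52°) = 102 m
rate = 102 m / 327 ka = 0.000312 m/yr = 0.312 mm/yr

0.312 mm/yr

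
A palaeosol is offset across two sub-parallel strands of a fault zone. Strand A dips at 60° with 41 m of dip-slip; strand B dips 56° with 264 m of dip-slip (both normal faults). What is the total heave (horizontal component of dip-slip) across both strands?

heave_A = 41 × cos(60°) = 20.50 m
heave_B = 264 × cos(56°) = 147.6 m
total = 20.50 + 147.6 = 168 m

168 m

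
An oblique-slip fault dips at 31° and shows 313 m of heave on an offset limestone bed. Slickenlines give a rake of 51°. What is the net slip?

dip-slip = heave / cos(dip) = 313 / cos(31°) = 365.2 m
net slip = dip-slip / sin(rake) = 365.2 / sin(51°) = 470 m

470 m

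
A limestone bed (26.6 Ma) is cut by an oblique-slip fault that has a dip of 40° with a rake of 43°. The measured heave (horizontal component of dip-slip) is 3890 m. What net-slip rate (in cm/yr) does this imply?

dip-slip = heave / cos(dip) = 3890 / cos(40°) = 5078 m
net slip = dip-slip / sin(rake) = 5078 / sin(43°) = 7446 m
rate = 7446 m / 26.6 Ma = 0.000280 m/yr = 0.0280 cm/yr

0.0280 cm/yr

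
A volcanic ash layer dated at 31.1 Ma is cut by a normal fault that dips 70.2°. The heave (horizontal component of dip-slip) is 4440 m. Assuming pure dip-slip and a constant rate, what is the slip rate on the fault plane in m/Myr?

dip-slip = heave / cos(dip) = 4440 m / cos(70.2°) = 13110 m
rate = 13110 m / 31.1 Ma = 0.000421 m/yr = 421 m/Myr

421 m/Myr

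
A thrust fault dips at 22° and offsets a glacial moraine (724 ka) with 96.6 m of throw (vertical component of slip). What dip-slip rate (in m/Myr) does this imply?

dip-slip = throw / sin(dip) = 96.6 m / sin(22°) = 257.9 m
rate = 257.9 m / 724 ka = 0.000356 m/yr = 356 m/Myr

356 m/Myr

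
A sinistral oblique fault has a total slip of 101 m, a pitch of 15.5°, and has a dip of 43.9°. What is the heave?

dip-slip = net slip × sin(rake) = 101 m × sin(15.5°) = 26.99 m
heave = dip-slip × cos(dip) = 26.99 × cos(43.9°) = 19.4 m

19.4 m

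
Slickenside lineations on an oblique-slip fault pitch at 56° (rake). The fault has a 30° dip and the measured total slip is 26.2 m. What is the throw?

dip-slip = net slip × sin(rake) = 26.2 m × sin(56°) = 21.72 m
throw = dip-slip × sin(dip) = 21.72 × sin(30°) = 10.9 m

10.9 m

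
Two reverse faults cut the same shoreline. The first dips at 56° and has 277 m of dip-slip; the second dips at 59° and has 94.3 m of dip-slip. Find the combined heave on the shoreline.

203 m

heave_A = 277 × cos(56°) = 154.9 m
heave_B = 94.3 × cos(59°) = 48.57 m
total = 154.9 + 48.57 = 203 m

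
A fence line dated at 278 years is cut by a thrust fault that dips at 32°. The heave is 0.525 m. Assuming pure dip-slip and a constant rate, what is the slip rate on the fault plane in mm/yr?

dip-slip = heave / cos(dip) = 0.525 m / cos(32°) = 0.6191 m
rate = 0.6191 m / 278 years = 0.00223 m/yr = 2.23 mm/yr

2.23 mm/yr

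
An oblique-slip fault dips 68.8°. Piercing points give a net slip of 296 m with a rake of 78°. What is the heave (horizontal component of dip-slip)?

dip-slip = net slip × sin(rake) = 296 m × sin(78°) = 289.5 m
heave = dip-slip × cos(dip) = 289.5 × cos(68.8°) = 105 m

105 m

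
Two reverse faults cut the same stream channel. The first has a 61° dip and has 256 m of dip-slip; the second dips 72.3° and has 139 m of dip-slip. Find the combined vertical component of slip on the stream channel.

356 m

throw_A = 256 × sin(61°) = 223.9 m
throw_B = 139 × sin(72.3°) = 132.4 m
total = 223.9 + 132.4 = 356 m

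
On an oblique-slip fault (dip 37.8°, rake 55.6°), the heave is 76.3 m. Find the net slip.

117 m

dip-slip = heave / cos(dip) = 76.3 / cos(37.8°) = 96.56 m
net slip = dip-slip / sin(rake) = 96.56 / sin(55.6°) = 117 m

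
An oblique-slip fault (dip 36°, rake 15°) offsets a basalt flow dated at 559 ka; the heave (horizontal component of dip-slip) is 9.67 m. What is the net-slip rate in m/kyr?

0.0826 m/kyr

dip-slip = heave / cos(dip) = 9.67 / cos(36°) = 11.95 m
net slip = dip-slip / sin(rake) = 11.95 / sin(15°) = 46.18 m
rate = 46.18 m / 559 ka = 0.0000826 m/yr = 0.0826 m/kyr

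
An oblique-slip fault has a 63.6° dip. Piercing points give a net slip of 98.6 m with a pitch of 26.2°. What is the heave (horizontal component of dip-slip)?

19.4 m

dip-slip = net slip × sin(rake) = 98.6 m × sin(26.2°) = 43.53 m
heave = dip-slip × cos(dip) = 43.53 × cos(63.6°) = 19.4 m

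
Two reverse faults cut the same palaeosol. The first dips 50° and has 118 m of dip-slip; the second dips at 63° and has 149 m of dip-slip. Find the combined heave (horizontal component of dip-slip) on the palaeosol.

143 m

heave_A = 118 × cos(50°) = 75.85 m
heave_B = 149 × cos(63°) = 67.64 m
total = 75.85 + 67.64 = 143 m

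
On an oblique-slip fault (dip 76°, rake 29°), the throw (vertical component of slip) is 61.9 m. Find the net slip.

dip-slip = throw / sin(dip) = 61.9 / sin(76°) = 63.79 m
net slip = dip-slip / sin(rake) = 63.79 / sin(29°) = 132 m

132 m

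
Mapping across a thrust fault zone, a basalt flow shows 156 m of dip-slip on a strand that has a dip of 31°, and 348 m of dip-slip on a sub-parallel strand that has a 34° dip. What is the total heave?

422 m

heave_A = 156 × cos(31°) = 133.7 m
heave_B = 348 × cos(34°) = 288.5 m
total = 133.7 + 288.5 = 422 m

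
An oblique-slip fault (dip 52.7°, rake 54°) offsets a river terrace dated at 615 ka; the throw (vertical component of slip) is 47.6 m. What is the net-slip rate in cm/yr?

0.0120 cm/yr

dip-slip = throw / sin(dip) = 47.6 / sin(52.7°) = 59.84 m
net slip = dip-slip / sin(rake) = 59.84 / sin(54°) = 73.96 m
rate = 73.96 m / 615 ka = 0.000120 m/yr = 0.0120 cm/yr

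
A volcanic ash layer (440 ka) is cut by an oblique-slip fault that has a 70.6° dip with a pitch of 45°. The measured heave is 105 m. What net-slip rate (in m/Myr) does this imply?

1020 m/Myr

dip-slip = heave / cos(dip) = 105 / cos(70.6°) = 316.1 m
net slip = dip-slip / sin(rake) = 316.1 / sin(45°) = 447 m
rate = 447 m / 440 ka = 0.00102 m/yr = 1020 m/Myr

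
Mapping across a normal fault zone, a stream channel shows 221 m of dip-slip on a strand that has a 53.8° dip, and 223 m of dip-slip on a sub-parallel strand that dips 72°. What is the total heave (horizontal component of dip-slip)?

heave_A = 221 × cos(53.8°) = 130.5 m
heave_B = 223 × cos(72°) = 68.91 m
total = 130.5 + 68.91 = 199 m

199 m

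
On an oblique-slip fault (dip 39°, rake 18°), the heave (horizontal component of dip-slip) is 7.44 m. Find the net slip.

dip-slip = heave / cos(dip) = 7.44 / cos(39°) = 9.573 m
net slip = dip-slip / sin(rake) = 9.573 / sin(18°) = 31 m

31 m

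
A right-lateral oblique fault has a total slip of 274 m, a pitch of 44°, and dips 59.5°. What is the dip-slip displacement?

dip-slip = net slip × sin(rake) = 274 m × sin(44°) = 190 m

190 m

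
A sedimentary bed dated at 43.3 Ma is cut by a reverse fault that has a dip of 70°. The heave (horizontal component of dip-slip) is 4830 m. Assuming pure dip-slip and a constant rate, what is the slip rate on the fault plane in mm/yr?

dip-slip = heave / cos(dip) = 4830 m / cos(70°) = 14120 m
rate = 14120 m / 43.3 Ma = 0.000326 m/yr = 0.326 mm/yr

0.326 mm/yr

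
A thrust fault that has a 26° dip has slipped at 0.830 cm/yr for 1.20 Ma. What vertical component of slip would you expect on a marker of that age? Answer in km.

dip-slip = rate × time = 0.830 cm/yr × 1.20 Ma = 9960 m
throw = dip-slip × sin(dip) = 9960 × sin(26°) = 4370 m = 4.37 km

4.37 km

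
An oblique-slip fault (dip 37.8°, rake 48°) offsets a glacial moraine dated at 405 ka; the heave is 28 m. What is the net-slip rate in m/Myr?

118 m/Myr

dip-slip = heave / cos(dip) = 28 / cos(37.8°) = 35.44 m
net slip = dip-slip / sin(rake) = 35.44 / sin(48°) = 47.68 m
rate = 47.68 m / 405 ka = 0.000118 m/yr = 118 m/Myr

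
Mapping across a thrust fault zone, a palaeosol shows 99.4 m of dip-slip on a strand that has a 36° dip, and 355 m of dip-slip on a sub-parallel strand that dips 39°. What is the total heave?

356 m

heave_A = 99.4 × cos(36°) = 80.42 m
heave_B = 355 × cos(39°) = 275.9 m
total = 80.42 + 275.9 = 356 m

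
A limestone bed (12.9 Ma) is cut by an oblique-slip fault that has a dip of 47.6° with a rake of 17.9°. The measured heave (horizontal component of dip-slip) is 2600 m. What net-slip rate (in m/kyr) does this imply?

dip-slip = heave / cos(dip) = 2600 / cos(47.6°) = 3856 m
net slip = dip-slip / sin(rake) = 3856 / sin(17.9°) = 12550 m
rate = 12550 m / 12.9 Ma = 0.000972 m/yr = 0.972 m/kyr

0.972 m/kyr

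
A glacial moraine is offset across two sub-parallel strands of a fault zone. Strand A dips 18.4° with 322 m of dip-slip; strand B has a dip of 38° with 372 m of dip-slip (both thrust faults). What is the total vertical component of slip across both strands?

331 m

throw_A = 322 × sin(18.4°) = 101.6 m
throw_B = 372 × sin(38°) = 229 m
total = 101.6 + 229 = 331 m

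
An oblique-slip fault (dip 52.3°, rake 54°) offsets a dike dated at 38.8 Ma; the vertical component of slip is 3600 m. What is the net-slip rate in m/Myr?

145 m/Myr

dip-slip = throw / sin(dip) = 3600 / sin(52.3°) = 4550 m
net slip = dip-slip / sin(rake) = 4550 / sin(54°) = 5624 m
rate = 5624 m / 38.8 Ma = 0.000145 m/yr = 145 m/Myr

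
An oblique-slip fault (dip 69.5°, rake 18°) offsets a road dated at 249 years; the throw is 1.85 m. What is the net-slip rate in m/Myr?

25700 m/Myr

dip-slip = throw / sin(dip) = 1.85 / sin(69.5°) = 1.975 m
net slip = dip-slip / sin(rake) = 1.975 / sin(18°) = 6.391 m
rate = 6.391 m / 249 years = 0.0257 m/yr = 25700 m/Myr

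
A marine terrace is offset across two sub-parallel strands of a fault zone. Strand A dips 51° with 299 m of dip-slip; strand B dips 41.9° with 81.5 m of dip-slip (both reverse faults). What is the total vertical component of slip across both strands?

287 m

throw_A = 299 × sin(51°) = 232.4 m
throw_B = 81.5 × sin(41.9°) = 54.43 m
total = 232.4 + 54.43 = 287 m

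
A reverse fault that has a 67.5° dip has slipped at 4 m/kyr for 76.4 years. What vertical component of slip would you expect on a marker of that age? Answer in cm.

dip-slip = rate × time = 4 m/kyr × 76.4 years = 0.3056 m
throw = dip-slip × sin(dip) = 0.3056 × sin(67.5°) = 0.282 m = 28.2 cm

28.2 cm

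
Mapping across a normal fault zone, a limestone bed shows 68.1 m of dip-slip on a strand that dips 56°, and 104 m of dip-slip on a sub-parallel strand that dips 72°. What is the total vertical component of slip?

throw_A = 68.1 × sin(56°) = 56.46 m
throw_B = 104 × sin(72°) = 98.91 m
total = 56.46 + 98.91 = 155 m

155 m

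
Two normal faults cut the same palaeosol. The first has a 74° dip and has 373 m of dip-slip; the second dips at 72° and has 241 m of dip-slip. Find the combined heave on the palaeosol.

177 m

heave_A = 373 × cos(74°) = 102.8 m
heave_B = 241 × cos(72°) = 74.47 m
total = 102.8 + 74.47 = 177 m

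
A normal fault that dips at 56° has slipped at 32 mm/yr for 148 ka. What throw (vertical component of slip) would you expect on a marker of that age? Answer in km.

dip-slip = rate × time = 32 mm/yr × 148 ka = 4736 m
throw = dip-slip × sin(dip) = 4736 × sin(56°) = 3930 m = 3.93 km

3.93 km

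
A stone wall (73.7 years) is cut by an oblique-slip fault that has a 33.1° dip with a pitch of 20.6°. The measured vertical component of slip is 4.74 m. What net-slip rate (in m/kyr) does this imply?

335 m/kyr

dip-slip = throw / sin(dip) = 4.74 / sin(33.1°) = 8.680 m
net slip = dip-slip / sin(rake) = 8.680 / sin(20.6°) = 24.67 m
rate = 24.67 m / 73.7 years = 0.335 m/yr = 335 m/kyr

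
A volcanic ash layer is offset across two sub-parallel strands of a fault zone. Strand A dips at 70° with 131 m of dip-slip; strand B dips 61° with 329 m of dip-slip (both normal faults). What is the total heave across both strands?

204 m

heave_A = 131 × cos(70°) = 44.80 m
heave_B = 329 × cos(61°) = 159.5 m
total = 44.80 + 159.5 = 204 m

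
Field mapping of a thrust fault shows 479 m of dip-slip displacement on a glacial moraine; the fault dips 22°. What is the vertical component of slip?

179 m

throw = dip-slip × sin(dip) = 479 m × sin(22°) = 179 m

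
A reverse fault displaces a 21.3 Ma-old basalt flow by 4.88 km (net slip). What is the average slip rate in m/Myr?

rate = 4.88 km / 21.3 Ma = 0.000229 m/yr = 229 m/Myr

229 m/Myr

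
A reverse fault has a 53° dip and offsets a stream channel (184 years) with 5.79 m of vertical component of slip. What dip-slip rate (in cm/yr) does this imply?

3.94 cm/yr

dip-slip = throw / sin(dip) = 5.79 m / sin(53°) = 7.250 m
rate = 7.250 m / 184 years = 0.0394 m/yr = 3.94 cm/yr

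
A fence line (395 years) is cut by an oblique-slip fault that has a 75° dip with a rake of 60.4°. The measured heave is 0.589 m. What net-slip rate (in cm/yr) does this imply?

dip-slip = heave / cos(dip) = 0.589 / cos(75°) = 2.276 m
net slip = dip-slip / sin(rake) = 2.276 / sin(60.4°) = 2.617 m
rate = 2.617 m / 395 years = 0.00663 m/yr = 0.663 cm/yr

0.663 cm/yr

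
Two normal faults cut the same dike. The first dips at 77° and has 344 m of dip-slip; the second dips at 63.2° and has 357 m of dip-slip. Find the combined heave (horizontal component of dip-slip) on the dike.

heave_A = 344 × cos(77°) = 77.38 m
heave_B = 357 × cos(63.2°) = 161 m
total = 77.38 + 161 = 238 m

238 m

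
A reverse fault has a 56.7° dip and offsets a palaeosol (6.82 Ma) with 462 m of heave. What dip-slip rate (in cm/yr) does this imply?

dip-slip = heave / cos(dip) = 462 m / cos(56.7°) = 841.5 m
rate = 841.5 m / 6.82 Ma = 0.000123 m/yr = 0.0123 cm/yr

0.0123 cm/yr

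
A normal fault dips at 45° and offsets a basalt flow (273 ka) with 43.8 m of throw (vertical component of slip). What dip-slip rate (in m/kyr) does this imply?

0.227 m/kyr

dip-slip = throw / sin(dip) = 43.8 m / sin(45°) = 61.94 m
rate = 61.94 m / 273 ka = 0.000227 m/yr = 0.227 m/kyr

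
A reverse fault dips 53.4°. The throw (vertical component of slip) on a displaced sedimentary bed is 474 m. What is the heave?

352 m

heave = throw / tan(dip) = 474 / tan(53.4°) = 352 m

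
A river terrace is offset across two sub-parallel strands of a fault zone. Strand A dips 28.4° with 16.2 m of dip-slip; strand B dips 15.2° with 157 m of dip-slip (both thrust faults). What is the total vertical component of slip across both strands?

throw_A = 16.2 × sin(28.4°) = 7.705 m
throw_B = 157 × sin(15.2°) = 41.16 m
total = 7.705 + 41.16 = 48.9 m

48.9 m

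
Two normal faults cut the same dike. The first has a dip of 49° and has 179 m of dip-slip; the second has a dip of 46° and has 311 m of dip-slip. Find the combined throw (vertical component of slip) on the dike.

359 m

throw_A = 179 × sin(49°) = 135.1 m
throw_B = 311 × sin(46°) = 223.7 m
total = 135.1 + 223.7 = 359 m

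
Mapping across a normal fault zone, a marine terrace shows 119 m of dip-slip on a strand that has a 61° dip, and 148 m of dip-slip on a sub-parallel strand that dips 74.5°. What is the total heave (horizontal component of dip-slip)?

heave_A = 119 × cos(61°) = 57.69 m
heave_B = 148 × cos(74.5°) = 39.55 m
total = 57.69 + 39.55 = 97.2 m

97.2 m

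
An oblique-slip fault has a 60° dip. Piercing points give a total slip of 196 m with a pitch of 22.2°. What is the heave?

37 m

dip-slip = net slip × sin(rake) = 196 m × sin(22.2°) = 74.06 m
heave = dip-slip × cos(dip) = 74.06 × cos(60°) = 37 m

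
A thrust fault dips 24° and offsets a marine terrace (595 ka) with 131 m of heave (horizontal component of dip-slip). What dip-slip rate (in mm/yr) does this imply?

dip-slip = heave / cos(dip) = 131 m / cos(24°) = 143.4 m
rate = 143.4 m / 595 ka = 0.000241 m/yr = 0.241 mm/yr

0.241 mm/yr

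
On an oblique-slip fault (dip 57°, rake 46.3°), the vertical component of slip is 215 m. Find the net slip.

dip-slip = throw / sin(dip) = 215 / sin(57°) = 256.4 m
net slip = dip-slip / sin(rake) = 256.4 / sin(46.3°) = 355 m

355 m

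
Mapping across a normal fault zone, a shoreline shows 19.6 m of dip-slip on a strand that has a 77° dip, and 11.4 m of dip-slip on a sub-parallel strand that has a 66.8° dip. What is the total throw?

29.6 m

throw_A = 19.6 × sin(77°) = 19.10 m
throw_B = 11.4 × sin(66.8°) = 10.48 m
total = 19.10 + 10.48 = 29.6 m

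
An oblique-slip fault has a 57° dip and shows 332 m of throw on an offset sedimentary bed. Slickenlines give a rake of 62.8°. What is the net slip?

dip-slip = throw / sin(dip) = 332 / sin(57°) = 395.9 m
net slip = dip-slip / sin(rake) = 395.9 / sin(62.8°) = 445 m

445 m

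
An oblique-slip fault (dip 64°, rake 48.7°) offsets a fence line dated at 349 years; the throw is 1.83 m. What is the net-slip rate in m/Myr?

dip-slip = throw / sin(dip) = 1.83 / sin(64°) = 2.036 m
net slip = dip-slip / sin(rake) = 2.036 / sin(48.7°) = 2.710 m
rate = 2.710 m / 349 years = 0.00777 m/yr = 7770 m/Myr

7770 m/Myr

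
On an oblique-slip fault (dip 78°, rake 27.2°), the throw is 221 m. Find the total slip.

dip-slip = throw / sin(dip) = 221 / sin(78°) = 225.9 m
net slip = dip-slip / sin(rake) = 225.9 / sin(27.2°) = 494 m

494 m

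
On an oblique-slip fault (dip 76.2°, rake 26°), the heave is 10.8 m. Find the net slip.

dip-slip = heave / cos(dip) = 10.8 / cos(76.2°) = 45.28 m
net slip = dip-slip / sin(rake) = 45.28 / sin(26°) = 103 m

103 m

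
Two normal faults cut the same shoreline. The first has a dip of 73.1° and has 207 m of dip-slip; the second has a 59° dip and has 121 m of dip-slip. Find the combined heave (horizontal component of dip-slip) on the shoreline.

122 m

heave_A = 207 × cos(73.1°) = 60.18 m
heave_B = 121 × cos(59°) = 62.32 m
total = 60.18 + 62.32 = 122 m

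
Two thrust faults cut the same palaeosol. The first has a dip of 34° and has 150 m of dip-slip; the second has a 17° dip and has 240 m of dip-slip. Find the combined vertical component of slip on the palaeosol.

throw_A = 150 × sin(34°) = 83.88 m
throw_B = 240 × sin(17°) = 70.17 m
total = 83.88 + 70.17 = 154 m

154 m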